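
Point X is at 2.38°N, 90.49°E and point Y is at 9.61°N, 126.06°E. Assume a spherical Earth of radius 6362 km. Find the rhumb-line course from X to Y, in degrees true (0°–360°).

Meridional parts: M(φ₁)=+0.0416, M(φ₂)=+0.1685 → ΔM = +0.1270;  Δλ = +0.6208 rad
tan C = Δλ / ΔM = +4.8896 → C = 78.44°

78.4°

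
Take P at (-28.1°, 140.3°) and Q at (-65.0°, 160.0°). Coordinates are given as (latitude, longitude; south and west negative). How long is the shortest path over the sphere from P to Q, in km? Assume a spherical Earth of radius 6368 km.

4327 km

Haversine: a = sin²(Δφ/2)+cos φ₁ cos φ₂ sin²(Δλ/2) = 0.11107;  σ = 2·atan2(√a,√(1−a))
σ = 38.935° → d = Rσ = 6368·0.67954 = 4327 km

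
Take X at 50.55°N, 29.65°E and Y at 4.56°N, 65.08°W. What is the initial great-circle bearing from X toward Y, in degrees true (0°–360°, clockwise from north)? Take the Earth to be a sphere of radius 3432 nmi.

276.5°

θ = atan2( sin Δλ·cos φ₂ ,  cos φ₁ sin φ₂ − sin φ₁ cos φ₂ cos Δλ )
  = atan2(-0.9934, +0.1140) = 276.55°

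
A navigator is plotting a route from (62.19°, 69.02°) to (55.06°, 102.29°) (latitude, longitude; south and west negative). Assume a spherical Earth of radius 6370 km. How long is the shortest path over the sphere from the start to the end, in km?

2054 km

cos σ = sin φ₁ sin φ₂ + cos φ₁ cos φ₂ cos Δλ
      = sin(62.19°)sin(55.06°) + cos(62.19°)cos(55.06°)cos(33.27°) = 0.9485
σ = 18.473° → d = Rσ = 6370·0.32242 = 2054 km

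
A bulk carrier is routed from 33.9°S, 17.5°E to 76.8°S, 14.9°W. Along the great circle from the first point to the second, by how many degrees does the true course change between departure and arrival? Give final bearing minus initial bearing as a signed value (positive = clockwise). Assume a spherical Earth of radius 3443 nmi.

Initial bearing θ₁ = atan2(sin Δλ cos φ₂, cos φ₁ sin φ₂ − sin φ₁ cos φ₂ cos Δλ) = 189.91°
Final bearing θ₂ = (initial bearing from the destination back to the start) + 180° = 218.71°
Δθ = θ₂ − θ₁ = +28.8°

+28.8°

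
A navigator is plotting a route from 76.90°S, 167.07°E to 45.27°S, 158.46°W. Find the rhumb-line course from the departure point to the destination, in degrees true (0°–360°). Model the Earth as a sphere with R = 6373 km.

Meridional parts: M(φ₁)=-2.1644, M(φ₂)=-0.8881 → ΔM = +1.2763;  Δλ = +0.6016 rad
tan C = Δλ / ΔM = +0.4714 → C = 25.24°

25.2°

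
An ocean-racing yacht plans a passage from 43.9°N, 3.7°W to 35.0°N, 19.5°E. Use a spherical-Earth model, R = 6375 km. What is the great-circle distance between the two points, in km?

cos σ = sin φ₁ sin φ₂ + cos φ₁ cos φ₂ cos Δλ
      = sin(43.90°)sin(35.00°) + cos(43.90°)cos(35.00°)cos(23.20°) = 0.9402
σ = 19.910° → d = Rσ = 6375·0.34749 = 2215 km

2215 km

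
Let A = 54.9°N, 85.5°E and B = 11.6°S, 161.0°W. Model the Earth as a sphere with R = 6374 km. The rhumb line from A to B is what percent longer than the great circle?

Great circle: σ = 1.9705 rad → d_gc = Rσ = 12559.7 km
Rhumb: Δφ = -1.1606, Δλ = +1.9809, Δψ = -1.3551, q = Δφ/Δψ = 0.8565 → d_rh = R√(Δφ²+q²Δλ²) = 13103.2 km
Excess = (13103.2 − 12559.7) / 12559.7 = 543.5 / 12559.7 = 4.33% ≈ 4.3%

4.3%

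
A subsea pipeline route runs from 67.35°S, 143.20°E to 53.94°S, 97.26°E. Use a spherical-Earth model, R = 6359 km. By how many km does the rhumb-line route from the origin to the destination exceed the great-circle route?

59 km

Great circle: cos σ = sin φ₁ sin φ₂ + cos φ₁ cos φ₂ cos Δλ,  σ = 0.4425 rad → d_gc = 2813.8 km
Rhumb line: Δψ = +0.4857, q = Δφ/Δψ = 0.4819, d_rh = R√(Δφ²+q²Δλ²) = 2872.7 km
Excess = 2872.7 − 2813.8 = 58.9 ≈ 59 km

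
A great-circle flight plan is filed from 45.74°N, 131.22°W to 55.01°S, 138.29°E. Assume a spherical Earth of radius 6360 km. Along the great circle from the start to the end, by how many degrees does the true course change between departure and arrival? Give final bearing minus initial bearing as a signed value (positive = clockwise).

Initial bearing θ₁ = atan2(sin Δλ cos φ₂, cos φ₁ sin φ₂ − sin φ₁ cos φ₂ cos Δλ) = 225.26°
Final bearing θ₂ = (initial bearing from the destination back to the start) + 180° = 239.82°
Δθ = θ₂ − θ₁ = +14.6°

+14.6°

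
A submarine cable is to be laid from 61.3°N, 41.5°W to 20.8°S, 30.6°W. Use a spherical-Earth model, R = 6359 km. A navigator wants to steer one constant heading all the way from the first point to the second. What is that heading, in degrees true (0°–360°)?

173.7°

Meridional parts: M(φ₁)=+1.3633, M(φ₂)=-0.3713 → ΔM = -1.7345;  Δλ = +0.1902 rad
tan C = Δλ / ΔM = -0.1097 → C = 173.74°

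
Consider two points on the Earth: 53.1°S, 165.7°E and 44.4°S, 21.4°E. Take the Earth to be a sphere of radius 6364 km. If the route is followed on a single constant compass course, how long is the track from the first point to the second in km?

10575 km

Δψ = ln[tan(π/4+φ₂/2)/tan(π/4+φ₁/2)] = +0.2311;  Δφ = +0.1518 rad,  Δλ = -2.5185 rad
q = Δφ/Δψ = 0.6571
d = R·√(Δφ² + q²Δλ²) = 6364·1.66176 = 10575 km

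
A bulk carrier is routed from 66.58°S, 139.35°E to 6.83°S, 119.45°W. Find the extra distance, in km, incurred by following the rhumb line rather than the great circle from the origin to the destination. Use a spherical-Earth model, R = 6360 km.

651 km

Great circle: cos σ = sin φ₁ sin φ₂ + cos φ₁ cos φ₂ cos Δλ,  σ = 1.5383 rad → d_gc = 9783.7 km
Rhumb line: Δψ = +1.4542, q = Δφ/Δψ = 0.7171, d_rh = R√(Δφ²+q²Δλ²) = 10434.6 km
Excess = 10434.6 − 9783.7 = 650.9 ≈ 651 km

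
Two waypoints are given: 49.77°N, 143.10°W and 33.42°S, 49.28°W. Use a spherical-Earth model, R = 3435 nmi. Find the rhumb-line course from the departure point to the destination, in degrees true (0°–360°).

Meridional parts: M(φ₁)=+1.0045, M(φ₂)=-0.6195 → ΔM = -1.6239;  Δλ = +1.6375 rad
tan C = Δλ / ΔM = -1.0083 → C = 134.76°

134.8°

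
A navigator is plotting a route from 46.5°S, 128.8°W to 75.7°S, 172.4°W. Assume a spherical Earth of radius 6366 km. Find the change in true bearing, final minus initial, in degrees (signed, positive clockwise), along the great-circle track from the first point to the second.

+39.8°

At departure: θ₁ = atan2(sin Δλ cos φ₂, cos φ₁ sin φ₂ − sin φ₁ cos φ₂ cos Δλ) = 197.59°
At arrival: θ₂ = atan2(sin Δλ cos φ₁, −cos φ₂ sin φ₁ + sin φ₂ cos φ₁ cos Δλ) = 237.38°
Δθ = θ₂ − θ₁ = +39.8°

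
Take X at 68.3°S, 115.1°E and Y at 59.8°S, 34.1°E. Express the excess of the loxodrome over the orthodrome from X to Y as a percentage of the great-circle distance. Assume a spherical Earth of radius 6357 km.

7.3%

Great circle: σ = 0.5879 rad → d_gc = Rσ = 3737.1 km
Rhumb: Δφ = +0.1484, Δλ = -1.4137, Δψ = +0.3420, q = Δφ/Δψ = 0.4338 → d_rh = R√(Δφ²+q²Δλ²) = 4010.7 km
Excess = (4010.7 − 3737.1) / 3737.1 = 273.6 / 3737.1 = 7.32% ≈ 7.3%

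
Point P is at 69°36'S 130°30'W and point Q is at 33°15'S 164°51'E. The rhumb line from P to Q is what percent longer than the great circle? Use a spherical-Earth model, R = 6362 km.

Great circle: σ = 0.8780 rad → d_gc = Rσ = 5585.7 km
Rhumb: Δφ = +0.6344, Δλ = -1.1284, Δψ = +1.0993, q = Δφ/Δψ = 0.5771 → d_rh = R√(Δφ²+q²Δλ²) = 5784.1 km
Excess = (5784.1 − 5585.7) / 5585.7 = 198.4 / 5585.7 = 3.552% ≈ 3.6%

3.6%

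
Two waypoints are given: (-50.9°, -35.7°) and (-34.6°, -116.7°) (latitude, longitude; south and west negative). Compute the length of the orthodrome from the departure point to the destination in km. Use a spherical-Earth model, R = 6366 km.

6504 km

cos σ = sin φ₁ sin φ₂ + cos φ₁ cos φ₂ cos Δλ
      = sin(-50.90°)sin(-34.60°) + cos(-50.90°)cos(-34.60°)cos(-81.00°) = 0.5219
σ = 58.541° → d = Rσ = 6366·1.02174 = 6504 km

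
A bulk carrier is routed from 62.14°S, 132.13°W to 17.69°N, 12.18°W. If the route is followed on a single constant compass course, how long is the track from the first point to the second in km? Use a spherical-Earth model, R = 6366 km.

Δψ = ln[tan(π/4+φ₂/2)/tan(π/4+φ₁/2)] = +1.7080;  Δφ = +1.3933 rad,  Δλ = +2.0935 rad
q = Δφ/Δψ = 0.8158
d = R·√(Δφ² + q²Δλ²) = 6366·2.20406 = 14031 km

14031 km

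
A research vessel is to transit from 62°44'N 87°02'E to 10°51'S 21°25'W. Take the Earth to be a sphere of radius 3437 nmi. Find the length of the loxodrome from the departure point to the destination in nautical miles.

Rhumb course C = atan2(Δλ, Δψ) with Δψ = ln[tan(π/4+φ₂/2)/tan(π/4+φ₁/2)] = -1.6071, Δλ = -1.8928 → C = 229.67°
d = R·|Δφ| / |cos C| = 3437·1.28427 / 0.64723 = 6820 nmi

6820 nmi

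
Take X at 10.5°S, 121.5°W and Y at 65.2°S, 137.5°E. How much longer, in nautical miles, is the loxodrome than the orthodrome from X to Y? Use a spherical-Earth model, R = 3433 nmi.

346 nmi

Great circle: cos σ = sin φ₁ sin φ₂ + cos φ₁ cos φ₂ cos Δλ,  σ = 1.4840 rad → d_gc = 5094.4 nmi
Rhumb line: Δψ = -1.3305, q = Δφ/Δψ = 0.7176, d_rh = R√(Δφ²+q²Δλ²) = 5440.5 nmi
Excess = 5440.5 − 5094.4 = 346.1 ≈ 346 nmi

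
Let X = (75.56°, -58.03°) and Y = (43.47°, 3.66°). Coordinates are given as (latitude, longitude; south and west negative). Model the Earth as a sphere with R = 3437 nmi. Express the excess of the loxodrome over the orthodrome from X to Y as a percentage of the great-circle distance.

3.7%

Great circle: σ = 0.7196 rad → d_gc = Rσ = 2473.3 nmi
Rhumb: Δφ = -0.5601, Δλ = +1.0767, Δψ = -1.2220, q = Δφ/Δψ = 0.4583 → d_rh = R√(Δφ²+q²Δλ²) = 2565.6 nmi
Excess = (2565.6 − 2473.3) / 2473.3 = 92.3 / 2473.3 = 3.73% ≈ 3.7%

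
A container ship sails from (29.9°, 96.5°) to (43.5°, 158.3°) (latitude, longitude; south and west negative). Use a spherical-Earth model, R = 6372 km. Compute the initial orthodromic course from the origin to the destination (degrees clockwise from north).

θ = atan2( sin Δλ·cos φ₂ ,  cos φ₁ sin φ₂ − sin φ₁ cos φ₂ cos Δλ )
  = atan2(+0.6393, +0.4259) = 56.33°

56.3°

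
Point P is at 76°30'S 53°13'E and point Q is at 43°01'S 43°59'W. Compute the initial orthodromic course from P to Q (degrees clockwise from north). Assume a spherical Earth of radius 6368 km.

251.1°

N = sin Δλ·cos φ₂ = -0.7254;  D = cos φ₁ sin φ₂ − sin φ₁ cos φ₂ cos Δλ = -0.2484
initial course = atan2(N, D) = 251.10°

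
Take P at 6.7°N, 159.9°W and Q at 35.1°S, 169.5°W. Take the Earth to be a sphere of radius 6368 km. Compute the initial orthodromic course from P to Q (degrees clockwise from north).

191.6°

θ = atan2( sin Δλ·cos φ₂ ,  cos φ₁ sin φ₂ − sin φ₁ cos φ₂ cos Δλ )
  = atan2(-0.1364, -0.6652) = 191.59°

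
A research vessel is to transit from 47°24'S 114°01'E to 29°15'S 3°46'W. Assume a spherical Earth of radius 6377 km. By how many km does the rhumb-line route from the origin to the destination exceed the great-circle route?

Great circle: cos σ = sin φ₁ sin φ₂ + cos φ₁ cos φ₂ cos Δλ,  σ = 1.4863 rad → d_gc = 9478.2 km
Rhumb line: Δψ = +0.4077, q = Δφ/Δψ = 0.7771, d_rh = R√(Δφ²+q²Δλ²) = 10385.1 km
Excess = 10385.1 − 9478.2 = 906.9 ≈ 907 km

907 km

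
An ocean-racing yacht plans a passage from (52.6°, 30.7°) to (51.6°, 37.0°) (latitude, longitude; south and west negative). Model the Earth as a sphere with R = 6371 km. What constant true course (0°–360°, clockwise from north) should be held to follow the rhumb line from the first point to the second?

104.5°

Meridional parts: M(φ₁)=+1.0833, M(φ₂)=+1.0549 → ΔM = -0.0284;  Δλ = +0.1100 rad
tan C = Δλ / ΔM = -3.8698 → C = 104.49°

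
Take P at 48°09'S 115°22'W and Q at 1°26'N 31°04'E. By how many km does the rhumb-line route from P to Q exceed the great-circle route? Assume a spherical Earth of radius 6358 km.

Great circle: cos σ = sin φ₁ sin φ₂ + cos φ₁ cos φ₂ cos Δλ,  σ = 2.1826 rad → d_gc = 13877.3 km
Rhumb line: Δψ = +0.9864, q = Δφ/Δψ = 0.8773, d_rh = R√(Δφ²+q²Δλ²) = 15280.9 km
Excess = 15280.9 − 13877.3 = 1403.6 ≈ 1404 km

1404 km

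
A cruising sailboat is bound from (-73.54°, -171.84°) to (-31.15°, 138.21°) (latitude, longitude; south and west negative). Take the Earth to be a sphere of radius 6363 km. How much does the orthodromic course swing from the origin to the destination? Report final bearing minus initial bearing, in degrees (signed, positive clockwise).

At departure: θ₁ = atan2(sin Δλ cos φ₂, cos φ₁ sin φ₂ − sin φ₁ cos φ₂ cos Δλ) = 300.22°
At arrival: θ₂ = atan2(sin Δλ cos φ₁, −cos φ₂ sin φ₁ + sin φ₂ cos φ₁ cos Δλ) = 343.38°
Δθ = θ₂ − θ₁ = +43.2°

+43.2°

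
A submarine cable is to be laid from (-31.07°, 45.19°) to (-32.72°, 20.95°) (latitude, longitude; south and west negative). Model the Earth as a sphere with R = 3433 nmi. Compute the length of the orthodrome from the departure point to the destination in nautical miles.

1234 nmi

Haversine: a = sin²(Δφ/2)+cos φ₁ cos φ₂ sin²(Δλ/2) = 0.03197;  σ = 2·atan2(√a,√(1−a))
σ = 20.601° → d = Rσ = 3433·0.35956 = 1234 nmi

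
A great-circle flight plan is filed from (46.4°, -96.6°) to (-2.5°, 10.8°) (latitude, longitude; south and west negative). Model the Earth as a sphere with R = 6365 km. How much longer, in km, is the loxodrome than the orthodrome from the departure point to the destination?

392 km

Great circle: cos σ = sin φ₁ sin φ₂ + cos φ₁ cos φ₂ cos Δλ,  σ = 1.8107 rad → d_gc = 11525.2 km
Rhumb line: Δψ = -0.9600, q = Δφ/Δψ = 0.8890, d_rh = R√(Δφ²+q²Δλ²) = 11917.1 km
Excess = 11917.1 − 11525.2 = 391.9 ≈ 392 km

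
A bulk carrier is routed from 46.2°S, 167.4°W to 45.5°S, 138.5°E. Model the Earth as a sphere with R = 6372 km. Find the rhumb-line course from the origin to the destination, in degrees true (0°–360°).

271.1°

Meridional parts: M(φ₁)=-0.9113, M(φ₂)=-0.8938 → ΔM = +0.0175;  Δλ = -0.9442 rad
tan C = Δλ / ΔM = -53.8315 → C = 271.06°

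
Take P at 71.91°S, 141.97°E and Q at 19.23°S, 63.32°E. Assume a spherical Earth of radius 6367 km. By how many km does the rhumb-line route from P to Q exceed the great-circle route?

363 km

Great circle: cos σ = sin φ₁ sin φ₂ + cos φ₁ cos φ₂ cos Δλ,  σ = 1.1909 rad → d_gc = 7582.8 km
Rhumb line: Δψ = +1.4955, q = Δφ/Δψ = 0.6148, d_rh = R√(Δφ²+q²Δλ²) = 7946.2 km
Excess = 7946.2 − 7582.8 = 363.4 ≈ 363 km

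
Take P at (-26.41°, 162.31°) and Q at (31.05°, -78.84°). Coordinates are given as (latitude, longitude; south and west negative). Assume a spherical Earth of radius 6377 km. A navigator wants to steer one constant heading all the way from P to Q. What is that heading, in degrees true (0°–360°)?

63.2°

Meridional parts: M(φ₁)=-0.4782, M(φ₂)=+0.5706 → ΔM = +1.0488;  Δλ = +2.0743 rad
tan C = Δλ / ΔM = +1.9779 → C = 63.18°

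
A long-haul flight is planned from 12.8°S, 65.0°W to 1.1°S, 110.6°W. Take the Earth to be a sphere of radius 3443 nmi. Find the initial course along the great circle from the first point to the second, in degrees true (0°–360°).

N = sin Δλ·cos φ₂ = -0.7143;  D = cos φ₁ sin φ₂ − sin φ₁ cos φ₂ cos Δλ = +0.1363
initial course = atan2(N, D) = 280.80°

280.8°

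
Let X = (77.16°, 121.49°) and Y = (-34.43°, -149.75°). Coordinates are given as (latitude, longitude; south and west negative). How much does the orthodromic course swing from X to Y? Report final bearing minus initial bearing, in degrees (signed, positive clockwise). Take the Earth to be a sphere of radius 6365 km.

Initial bearing θ₁ = atan2(sin Δλ cos φ₂, cos φ₁ sin φ₂ − sin φ₁ cos φ₂ cos Δλ) = 99.84°
Final bearing θ₂ = (initial bearing from the destination back to the start) + 180° = 164.61°
Δθ = θ₂ − θ₁ = +64.8°

+64.8°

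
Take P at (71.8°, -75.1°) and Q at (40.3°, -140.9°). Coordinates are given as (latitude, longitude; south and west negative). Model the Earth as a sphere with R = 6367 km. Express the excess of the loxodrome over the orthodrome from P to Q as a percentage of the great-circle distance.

Great circle: σ = 0.7783 rad → d_gc = Rσ = 4955.70 km
Rhumb: Δφ = -0.5498, Δλ = -1.1484, Δψ = -1.0617, q = Δφ/Δψ = 0.5178 → d_rh = R√(Δφ²+q²Δλ²) = 5156.44 km
Excess = (5156.44 − 4955.70) / 4955.70 = 200.74 / 4955.70 = 4.051% ≈ 4.1%

4.1%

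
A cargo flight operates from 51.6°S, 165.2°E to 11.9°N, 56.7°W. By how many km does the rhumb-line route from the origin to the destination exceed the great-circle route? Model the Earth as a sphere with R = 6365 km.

982 km

Great circle: cos σ = sin φ₁ sin φ₂ + cos φ₁ cos φ₂ cos Δλ,  σ = 2.2319 rad → d_gc = 14206.1 km
Rhumb line: Δψ = +1.2641, q = Δφ/Δψ = 0.8768, d_rh = R√(Δφ²+q²Δλ²) = 15188.3 km
Excess = 15188.3 − 14206.1 = 982.2 ≈ 982 km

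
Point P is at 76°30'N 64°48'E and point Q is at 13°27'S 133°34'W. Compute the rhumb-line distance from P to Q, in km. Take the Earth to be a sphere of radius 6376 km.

15558 km

Δψ = ln[tan(π/4+φ₂/2)/tan(π/4+φ₁/2)] = -2.3710;  Δφ = -1.5699 rad,  Δλ = +2.8210 rad
q = Δφ/Δψ = 0.6621
d = R·√(Δφ² + q²Δλ²) = 6376·2.44004 = 15558 km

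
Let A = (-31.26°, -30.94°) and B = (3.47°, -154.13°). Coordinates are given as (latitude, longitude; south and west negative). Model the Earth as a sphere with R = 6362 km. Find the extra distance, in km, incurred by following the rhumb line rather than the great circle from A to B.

Great circle: cos σ = sin φ₁ sin φ₂ + cos φ₁ cos φ₂ cos Δλ,  σ = 2.0927 rad → d_gc = 13313.5 km
Rhumb line: Δψ = +0.6355, q = Δφ/Δψ = 0.9539, d_rh = R√(Δφ²+q²Δλ²) = 13605.8 km
Excess = 13605.8 − 13313.5 = 292.3 ≈ 292 km

292 km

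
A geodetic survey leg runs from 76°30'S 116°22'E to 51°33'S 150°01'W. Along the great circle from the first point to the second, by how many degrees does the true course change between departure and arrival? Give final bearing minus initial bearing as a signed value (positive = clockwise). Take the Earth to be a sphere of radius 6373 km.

Initial bearing θ₁ = atan2(sin Δλ cos φ₂, cos φ₁ sin φ₂ − sin φ₁ cos φ₂ cos Δλ) = 109.60°
Final bearing θ₂ = (initial bearing from the destination back to the start) + 180° = 20.71°
Δθ = θ₂ − θ₁ = -88.9°

-88.9°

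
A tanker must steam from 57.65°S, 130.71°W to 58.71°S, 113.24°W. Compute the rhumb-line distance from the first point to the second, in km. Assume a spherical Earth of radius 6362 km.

1029 km

Δψ = ln[tan(π/4+φ₂/2)/tan(π/4+φ₁/2)] = -0.0351;  Δφ = -0.0185 rad,  Δλ = +0.3049 rad
q = Δφ/Δψ = 0.5272
d = R·√(Δφ² + q²Δλ²) = 6362·0.16181 = 1029 km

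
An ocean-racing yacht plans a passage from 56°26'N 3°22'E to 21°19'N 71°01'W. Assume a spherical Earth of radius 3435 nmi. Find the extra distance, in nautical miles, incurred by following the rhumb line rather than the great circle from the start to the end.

Great circle: cos σ = sin φ₁ sin φ₂ + cos φ₁ cos φ₂ cos Δλ,  σ = 1.1135 rad → d_gc = 3824.7 nmi
Rhumb line: Δψ = -0.8177, q = Δφ/Δψ = 0.7495, d_rh = R√(Δφ²+q²Δλ²) = 3950.3 nmi
Excess = 3950.3 − 3824.7 = 125.6 ≈ 126 nmi

126 nmi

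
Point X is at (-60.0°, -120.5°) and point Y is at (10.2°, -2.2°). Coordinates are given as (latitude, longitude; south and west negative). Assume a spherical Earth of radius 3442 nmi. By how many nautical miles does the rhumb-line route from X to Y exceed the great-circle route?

415 nmi

Great circle: cos σ = sin φ₁ sin φ₂ + cos φ₁ cos φ₂ cos Δλ,  σ = 1.9678 rad → d_gc = 6773.2 nmi
Rhumb line: Δψ = +1.4959, q = Δφ/Δψ = 0.8190, d_rh = R√(Δφ²+q²Δλ²) = 7187.9 nmi
Excess = 7187.9 − 6773.2 = 414.7 ≈ 415 nmi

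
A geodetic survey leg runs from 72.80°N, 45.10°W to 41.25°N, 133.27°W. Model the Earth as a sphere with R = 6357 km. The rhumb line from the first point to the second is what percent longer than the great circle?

7.8%

Great circle: σ = 0.8802 rad → d_gc = Rσ = 5595.7 km
Rhumb: Δφ = -0.5507, Δλ = -1.5389, Δψ = -1.0973, q = Δφ/Δψ = 0.5018 → d_rh = R√(Δφ²+q²Δλ²) = 6029.5 km
Excess = (6029.5 − 5595.7) / 5595.7 = 433.8 / 5595.7 = 7.752% ≈ 7.8%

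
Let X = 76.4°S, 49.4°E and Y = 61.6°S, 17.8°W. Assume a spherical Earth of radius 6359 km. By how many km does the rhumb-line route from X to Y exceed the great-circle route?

Great circle: cos σ = sin φ₁ sin φ₂ + cos φ₁ cos φ₂ cos Δλ,  σ = 0.4549 rad → d_gc = 2892.4 km
Rhumb line: Δψ = +0.7524, q = Δφ/Δψ = 0.3433, d_rh = R√(Δφ²+q²Δλ²) = 3042.1 km
Excess = 3042.1 − 2892.4 = 149.7 ≈ 150 km

150 km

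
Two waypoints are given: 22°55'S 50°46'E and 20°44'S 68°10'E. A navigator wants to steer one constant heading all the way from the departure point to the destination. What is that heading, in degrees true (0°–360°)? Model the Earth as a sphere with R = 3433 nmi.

82.3°

Meridional parts: M(φ₁)=-0.4111, M(φ₂)=-0.3700 → ΔM = +0.0411;  Δλ = +0.3037 rad
tan C = Δλ / ΔM = +7.3977 → C = 82.30°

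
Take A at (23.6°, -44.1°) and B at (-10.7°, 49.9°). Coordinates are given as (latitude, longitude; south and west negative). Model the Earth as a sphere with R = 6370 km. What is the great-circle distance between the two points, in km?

Haversine: a = sin²(Δφ/2)+cos φ₁ cos φ₂ sin²(Δλ/2) = 0.56857;  σ = 2·atan2(√a,√(1−a))
σ = 97.883° → d = Rσ = 6370·1.70837 = 10882 km

10882 km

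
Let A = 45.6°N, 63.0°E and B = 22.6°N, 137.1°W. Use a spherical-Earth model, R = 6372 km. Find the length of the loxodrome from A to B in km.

Rhumb course C = atan2(Δλ, Δψ) with Δψ = ln[tan(π/4+φ₂/2)/tan(π/4+φ₁/2)] = -0.4912, Δλ = +2.7908 → C = 99.98°
d = R·|Δφ| / |cos C| = 6372·0.40143 / 0.17333 = 14757 km

14757 km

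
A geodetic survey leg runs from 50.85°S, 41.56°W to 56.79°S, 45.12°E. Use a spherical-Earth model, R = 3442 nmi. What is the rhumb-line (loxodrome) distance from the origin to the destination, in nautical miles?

Rhumb course C = atan2(Δλ, Δψ) with Δψ = ln[tan(π/4+φ₂/2)/tan(π/4+φ₁/2)] = -0.1760, Δλ = +1.5129 → C = 96.64°
d = R·|Δφ| / |cos C| = 3442·0.10367 / 0.11555 = 3088 nmi

3088 nmi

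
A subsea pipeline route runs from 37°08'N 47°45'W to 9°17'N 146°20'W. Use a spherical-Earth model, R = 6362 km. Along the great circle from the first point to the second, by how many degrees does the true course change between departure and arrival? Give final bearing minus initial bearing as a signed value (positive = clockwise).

-50.5°

Initial bearing θ₁ = atan2(sin Δλ cos φ₂, cos φ₁ sin φ₂ − sin φ₁ cos φ₂ cos Δλ) = 282.57°
Final bearing θ₂ = (initial bearing from the destination back to the start) + 180° = 232.04°
Δθ = θ₂ − θ₁ = -50.5°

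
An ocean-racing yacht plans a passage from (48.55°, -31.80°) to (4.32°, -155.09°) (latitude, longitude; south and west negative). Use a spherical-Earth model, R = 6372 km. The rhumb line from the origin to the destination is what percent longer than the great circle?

6.7%

Great circle: σ = 1.8816 rad → d_gc = Rσ = 11989.7 km
Rhumb: Δφ = -0.7720, Δλ = -2.1518, Δψ = -0.8964, q = Δφ/Δψ = 0.8612 → d_rh = R√(Δφ²+q²Δλ²) = 12791.3 km
Excess = (12791.3 − 11989.7) / 11989.7 = 801.6 / 11989.7 = 6.69% ≈ 6.7%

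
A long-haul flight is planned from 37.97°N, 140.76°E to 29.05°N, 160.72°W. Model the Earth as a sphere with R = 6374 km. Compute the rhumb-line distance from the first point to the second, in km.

Δψ = ln[tan(π/4+φ₂/2)/tan(π/4+φ₁/2)] = -0.1871;  Δφ = -0.1557 rad,  Δλ = +1.0214 rad
q = Δφ/Δψ = 0.8322
d = R·√(Δφ² + q²Δλ²) = 6374·0.86413 = 5508 km

5508 km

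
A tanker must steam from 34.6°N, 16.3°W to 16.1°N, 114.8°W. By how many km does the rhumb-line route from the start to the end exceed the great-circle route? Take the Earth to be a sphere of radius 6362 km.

299 km

Great circle: cos σ = sin φ₁ sin φ₂ + cos φ₁ cos φ₂ cos Δλ,  σ = 1.5302 rad → d_gc = 9735.2 km
Rhumb line: Δψ = -0.3596, q = Δφ/Δψ = 0.8980, d_rh = R√(Δφ²+q²Δλ²) = 10034.1 km
Excess = 10034.1 − 9735.2 = 298.9 ≈ 299 km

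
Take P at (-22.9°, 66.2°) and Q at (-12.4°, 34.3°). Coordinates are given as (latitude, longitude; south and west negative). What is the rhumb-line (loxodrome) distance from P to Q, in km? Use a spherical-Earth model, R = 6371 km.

Δψ = ln[tan(π/4+φ₂/2)/tan(π/4+φ₁/2)] = +0.1926;  Δφ = +0.1833 rad,  Δλ = -0.5568 rad
q = Δφ/Δψ = 0.9513
d = R·√(Δφ² + q²Δλ²) = 6371·0.56047 = 3571 km

3571 km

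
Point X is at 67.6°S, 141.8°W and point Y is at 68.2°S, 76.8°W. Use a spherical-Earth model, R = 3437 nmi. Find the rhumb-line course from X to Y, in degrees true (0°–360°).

Δψ = ln[tan(π/4+φ₂/2)/tan(π/4+φ₁/2)] = -0.0278
Δλ = +1.1345 rad (taken the short way round)
course = atan2(Δλ, Δψ) = 91.41°

91.4°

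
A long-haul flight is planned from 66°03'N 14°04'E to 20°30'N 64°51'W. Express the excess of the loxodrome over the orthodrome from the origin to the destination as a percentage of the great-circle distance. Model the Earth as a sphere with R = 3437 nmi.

4.5%

Great circle: σ = 1.1667 rad → d_gc = Rσ = 4010.1 nmi
Rhumb: Δφ = -0.7950, Δλ = -1.3774, Δψ = -1.1850, q = Δφ/Δψ = 0.6709 → d_rh = R√(Δφ²+q²Δλ²) = 4189.6 nmi
Excess = (4189.6 − 4010.1) / 4010.1 = 179.5 / 4010.1 = 4.48% ≈ 4.5%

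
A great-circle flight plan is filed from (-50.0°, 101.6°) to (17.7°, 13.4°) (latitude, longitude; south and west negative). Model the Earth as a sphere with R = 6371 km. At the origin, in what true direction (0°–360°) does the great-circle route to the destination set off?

θ = atan2( sin Δλ·cos φ₂ ,  cos φ₁ sin φ₂ − sin φ₁ cos φ₂ cos Δλ )
  = atan2(-0.9522, +0.2184) = 282.92°

282.9°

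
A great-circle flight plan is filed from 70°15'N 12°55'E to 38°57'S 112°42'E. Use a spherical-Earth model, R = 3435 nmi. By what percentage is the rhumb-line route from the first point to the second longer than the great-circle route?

2.9%

Great circle: σ = 2.2605 rad → d_gc = Rσ = 7764.9 nmi
Rhumb: Δφ = -1.9059, Δλ = +1.7415, Δψ = -2.4874, q = Δφ/Δψ = 0.7662 → d_rh = R√(Δφ²+q²Δλ²) = 7991.9 nmi
Excess = (7991.9 − 7764.9) / 7764.9 = 227.0 / 7764.9 = 2.92% ≈ 2.9%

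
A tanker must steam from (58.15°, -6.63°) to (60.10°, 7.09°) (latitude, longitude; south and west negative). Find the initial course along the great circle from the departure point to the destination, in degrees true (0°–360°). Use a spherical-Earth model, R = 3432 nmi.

N = sin Δλ·cos φ₂ = +0.1182;  D = cos φ₁ sin φ₂ − sin φ₁ cos φ₂ cos Δλ = +0.0461
initial course = atan2(N, D) = 68.69°

68.7°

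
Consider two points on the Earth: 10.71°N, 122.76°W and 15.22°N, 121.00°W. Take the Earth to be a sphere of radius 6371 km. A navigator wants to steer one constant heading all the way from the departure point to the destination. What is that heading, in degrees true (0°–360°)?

Δψ = ln[tan(π/4+φ₂/2)/tan(π/4+φ₁/2)] = +0.0808
Δλ = +0.0307 rad (taken the short way round)
course = atan2(Δλ, Δψ) = 20.82°

20.8°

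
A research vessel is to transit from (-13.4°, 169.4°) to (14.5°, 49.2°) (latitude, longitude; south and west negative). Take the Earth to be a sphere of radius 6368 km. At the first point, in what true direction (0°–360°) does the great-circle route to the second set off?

278.9°

N = sin Δλ·cos φ₂ = -0.8367;  D = cos φ₁ sin φ₂ − sin φ₁ cos φ₂ cos Δλ = +0.1307
initial course = atan2(N, D) = 278.88°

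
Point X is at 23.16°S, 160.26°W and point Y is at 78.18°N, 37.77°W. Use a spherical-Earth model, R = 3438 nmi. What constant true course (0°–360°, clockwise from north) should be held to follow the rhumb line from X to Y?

Meridional parts: M(φ₁)=-0.4157, M(φ₂)=+2.2680 → ΔM = +2.6837;  Δλ = +2.1379 rad
tan C = Δλ / ΔM = +0.7966 → C = 38.54°

38.5°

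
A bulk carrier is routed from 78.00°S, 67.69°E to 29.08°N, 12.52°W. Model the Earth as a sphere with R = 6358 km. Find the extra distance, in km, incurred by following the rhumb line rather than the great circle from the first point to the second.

385 km

Great circle: cos σ = sin φ₁ sin φ₂ + cos φ₁ cos φ₂ cos Δλ,  σ = 2.0314 rad → d_gc = 12915.8 km
Rhumb line: Δψ = +2.7837, q = Δφ/Δψ = 0.6714, d_rh = R√(Δφ²+q²Δλ²) = 13300.5 km
Excess = 13300.5 − 12915.8 = 384.7 ≈ 385 km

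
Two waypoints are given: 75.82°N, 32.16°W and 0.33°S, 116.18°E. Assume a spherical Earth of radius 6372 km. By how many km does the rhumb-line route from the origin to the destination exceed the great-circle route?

Great circle: cos σ = sin φ₁ sin φ₂ + cos φ₁ cos φ₂ cos Δλ,  σ = 1.7866 rad → d_gc = 11384.0 km
Rhumb line: Δψ = -2.0902, q = Δφ/Δψ = 0.6359, d_rh = R√(Δφ²+q²Δλ²) = 13481.9 km
Excess = 13481.9 − 11384.0 = 2097.9 ≈ 2098 km

2098 km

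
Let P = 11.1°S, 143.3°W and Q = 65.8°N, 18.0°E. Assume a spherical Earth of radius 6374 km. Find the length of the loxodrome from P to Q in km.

Δψ = ln[tan(π/4+φ₂/2)/tan(π/4+φ₁/2)] = +1.7350;  Δφ = +1.3422 rad,  Δλ = +2.8152 rad
q = Δφ/Δψ = 0.7736
d = R·√(Δφ² + q²Δλ²) = 6374·2.55820 = 16306 km

16306 km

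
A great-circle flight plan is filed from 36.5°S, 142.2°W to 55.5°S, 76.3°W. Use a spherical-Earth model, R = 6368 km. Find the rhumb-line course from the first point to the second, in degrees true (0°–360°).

Meridional parts: M(φ₁)=-0.6851, M(φ₂)=-1.1695 → ΔM = -0.4844;  Δλ = +1.1502 rad
tan C = Δλ / ΔM = -2.3742 → C = 112.84°

112.8°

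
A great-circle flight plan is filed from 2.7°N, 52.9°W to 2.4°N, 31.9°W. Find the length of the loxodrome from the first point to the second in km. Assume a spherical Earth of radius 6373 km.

2334 km

Δψ = ln[tan(π/4+φ₂/2)/tan(π/4+φ₁/2)] = -0.0052;  Δφ = -0.0052 rad,  Δλ = +0.3665 rad
q = Δφ/Δψ = 0.9990
d = R·√(Δφ² + q²Δλ²) = 6373·0.36619 = 2334 km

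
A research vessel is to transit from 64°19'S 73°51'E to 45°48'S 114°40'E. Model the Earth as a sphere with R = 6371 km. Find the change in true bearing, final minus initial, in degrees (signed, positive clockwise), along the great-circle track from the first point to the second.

At departure: θ₁ = atan2(sin Δλ cos φ₂, cos φ₁ sin φ₂ − sin φ₁ cos φ₂ cos Δλ) = 70.12°
At arrival: θ₂ = atan2(sin Δλ cos φ₁, −cos φ₂ sin φ₁ + sin φ₂ cos φ₁ cos Δλ) = 35.78°
Δθ = θ₂ − θ₁ = -34.3°

-34.3°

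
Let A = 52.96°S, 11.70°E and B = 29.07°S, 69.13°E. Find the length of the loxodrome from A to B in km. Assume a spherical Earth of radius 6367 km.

5421 km

Rhumb course C = atan2(Δλ, Δψ) with Δψ = ln[tan(π/4+φ₂/2)/tan(π/4+φ₁/2)] = +0.5630, Δλ = +1.0023 → C = 60.68°
d = R·|Δφ| / |cos C| = 6367·0.41696 / 0.48974 = 5421 km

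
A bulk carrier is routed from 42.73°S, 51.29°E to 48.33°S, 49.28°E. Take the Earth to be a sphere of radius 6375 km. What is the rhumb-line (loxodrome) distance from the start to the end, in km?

Δψ = ln[tan(π/4+φ₂/2)/tan(π/4+φ₁/2)] = -0.1397;  Δφ = -0.0977 rad,  Δλ = -0.0351 rad
q = Δφ/Δψ = 0.6997
d = R·√(Δφ² + q²Δλ²) = 6375·0.10077 = 642 km

642 km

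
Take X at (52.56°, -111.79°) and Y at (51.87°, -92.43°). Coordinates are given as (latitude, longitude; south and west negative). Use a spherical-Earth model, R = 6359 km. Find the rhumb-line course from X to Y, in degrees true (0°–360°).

Δψ = ln[tan(π/4+φ₂/2)/tan(π/4+φ₁/2)] = -0.0197
Δλ = +0.3379 rad (taken the short way round)
course = atan2(Δλ, Δψ) = 93.33°

93.3°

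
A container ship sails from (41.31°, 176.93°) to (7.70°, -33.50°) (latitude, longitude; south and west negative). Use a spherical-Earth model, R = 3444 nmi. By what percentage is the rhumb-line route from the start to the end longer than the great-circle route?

11.2%

Great circle: σ = 2.1572 rad → d_gc = Rσ = 7429.5 nmi
Rhumb: Δφ = -0.5866, Δλ = +2.6105, Δψ = -0.6583, q = Δφ/Δψ = 0.8912 → d_rh = R√(Δφ²+q²Δλ²) = 8262.7 nmi
Excess = (8262.7 − 7429.5) / 7429.5 = 833.2 / 7429.5 = 11.21% ≈ 11.2%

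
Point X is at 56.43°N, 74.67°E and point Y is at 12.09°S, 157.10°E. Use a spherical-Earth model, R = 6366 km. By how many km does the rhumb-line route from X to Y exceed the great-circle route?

Great circle: cos σ = sin φ₁ sin φ₂ + cos φ₁ cos φ₂ cos Δλ,  σ = 1.6743 rad → d_gc = 10658.4 km
Rhumb line: Δψ = -1.4111, q = Δφ/Δψ = 0.8475, d_rh = R√(Δφ²+q²Δλ²) = 10872.1 km
Excess = 10872.1 − 10658.4 = 213.7 ≈ 214 km

214 km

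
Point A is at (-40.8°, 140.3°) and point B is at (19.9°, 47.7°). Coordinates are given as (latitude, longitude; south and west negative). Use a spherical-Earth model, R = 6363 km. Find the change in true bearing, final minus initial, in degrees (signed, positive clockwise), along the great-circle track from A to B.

+24.8°

Initial bearing θ₁ = atan2(sin Δλ cos φ₂, cos φ₁ sin φ₂ − sin φ₁ cos φ₂ cos Δλ) = 283.75°
Final bearing θ₂ = (initial bearing from the destination back to the start) + 180° = 308.56°
Δθ = θ₂ − θ₁ = +24.8°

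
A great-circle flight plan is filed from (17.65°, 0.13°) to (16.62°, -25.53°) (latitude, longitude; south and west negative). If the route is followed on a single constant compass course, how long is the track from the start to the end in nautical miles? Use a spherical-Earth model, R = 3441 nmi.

Δψ = ln[tan(π/4+φ₂/2)/tan(π/4+φ₁/2)] = -0.0188;  Δφ = -0.0180 rad,  Δλ = -0.4479 rad
q = Δφ/Δψ = 0.9556
d = R·√(Δφ² + q²Δλ²) = 3441·0.42834 = 1474 nmi

1474 nmi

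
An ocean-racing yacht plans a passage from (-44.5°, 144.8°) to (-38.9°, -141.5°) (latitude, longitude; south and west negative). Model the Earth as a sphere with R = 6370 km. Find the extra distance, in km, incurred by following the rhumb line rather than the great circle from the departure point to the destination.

204 km

Great circle: cos σ = sin φ₁ sin φ₂ + cos φ₁ cos φ₂ cos Δλ,  σ = 0.9324 rad → d_gc = 5939.2 km
Rhumb line: Δψ = +0.1310, q = Δφ/Δψ = 0.7459, d_rh = R√(Δφ²+q²Δλ²) = 6143.1 km
Excess = 6143.1 − 5939.2 = 203.9 ≈ 204 km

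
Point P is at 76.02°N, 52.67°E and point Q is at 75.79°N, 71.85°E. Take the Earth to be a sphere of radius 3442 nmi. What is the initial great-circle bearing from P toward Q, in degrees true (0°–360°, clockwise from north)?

N = sin Δλ·cos φ₂ = +0.0806;  D = cos φ₁ sin φ₂ − sin φ₁ cos φ₂ cos Δλ = +0.0092
initial course = atan2(N, D) = 83.49°

83.5°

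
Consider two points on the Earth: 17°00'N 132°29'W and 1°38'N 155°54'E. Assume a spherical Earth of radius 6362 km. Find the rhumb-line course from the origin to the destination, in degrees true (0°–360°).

257.7°

Meridional parts: M(φ₁)=+0.3012, M(φ₂)=+0.0285 → ΔM = -0.2726;  Δλ = -1.2499 rad
tan C = Δλ / ΔM = +4.5845 → C = 257.69°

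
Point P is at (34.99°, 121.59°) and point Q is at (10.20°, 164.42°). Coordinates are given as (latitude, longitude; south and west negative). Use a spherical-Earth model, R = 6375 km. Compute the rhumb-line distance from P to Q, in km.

5153 km

Rhumb course C = atan2(Δλ, Δψ) with Δψ = ln[tan(π/4+φ₂/2)/tan(π/4+φ₁/2)] = -0.4737, Δλ = +0.7475 → C = 122.36°
d = R·|Δφ| / |cos C| = 6375·0.43267 / 0.53523 = 5153 km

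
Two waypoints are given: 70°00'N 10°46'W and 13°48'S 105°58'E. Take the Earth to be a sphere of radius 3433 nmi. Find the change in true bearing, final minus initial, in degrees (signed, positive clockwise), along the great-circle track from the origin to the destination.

At departure: θ₁ = atan2(sin Δλ cos φ₂, cos φ₁ sin φ₂ − sin φ₁ cos φ₂ cos Δλ) = 69.23°
At arrival: θ₂ = atan2(sin Δλ cos φ₁, −cos φ₂ sin φ₁ + sin φ₂ cos φ₁ cos Δλ) = 160.77°
Δθ = θ₂ − θ₁ = +91.5°

+91.5°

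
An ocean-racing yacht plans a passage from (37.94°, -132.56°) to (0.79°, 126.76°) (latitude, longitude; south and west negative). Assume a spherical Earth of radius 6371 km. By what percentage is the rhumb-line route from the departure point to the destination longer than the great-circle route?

Great circle: σ = 1.7089 rad → d_gc = Rσ = 10887.4 km
Rhumb: Δφ = -0.6484, Δλ = -1.7572, Δψ = -0.7029, q = Δφ/Δψ = 0.9225 → d_rh = R√(Δφ²+q²Δλ²) = 11122.9 km
Excess = (11122.9 − 10887.4) / 10887.4 = 235.5 / 10887.4 = 2.16% ≈ 2.2%

2.2%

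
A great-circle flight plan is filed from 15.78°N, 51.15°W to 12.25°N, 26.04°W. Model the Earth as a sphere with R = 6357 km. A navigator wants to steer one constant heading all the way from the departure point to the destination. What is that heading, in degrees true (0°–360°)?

Δψ = ln[tan(π/4+φ₂/2)/tan(π/4+φ₁/2)] = -0.0635
Δλ = +0.4383 rad (taken the short way round)
course = atan2(Δλ, Δψ) = 98.25°

98.2°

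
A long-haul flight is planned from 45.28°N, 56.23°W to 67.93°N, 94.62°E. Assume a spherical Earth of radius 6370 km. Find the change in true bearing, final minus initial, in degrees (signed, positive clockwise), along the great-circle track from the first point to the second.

+146.0°

At departure: θ₁ = atan2(sin Δλ cos φ₂, cos φ₁ sin φ₂ − sin φ₁ cos φ₂ cos Δλ) = 11.68°
At arrival: θ₂ = atan2(sin Δλ cos φ₁, −cos φ₂ sin φ₁ + sin φ₂ cos φ₁ cos Δλ) = 157.72°
Δθ = θ₂ − θ₁ = +146.0°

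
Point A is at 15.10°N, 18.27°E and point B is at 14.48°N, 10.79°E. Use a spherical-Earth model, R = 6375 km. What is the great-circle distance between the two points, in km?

808 km

cos σ = sin φ₁ sin φ₂ + cos φ₁ cos φ₂ cos Δλ
      = sin(15.10°)sin(14.48°) + cos(15.10°)cos(14.48°)cos(-7.48°) = 0.9920
σ = 7.258° → d = Rσ = 6375·0.12668 = 808 km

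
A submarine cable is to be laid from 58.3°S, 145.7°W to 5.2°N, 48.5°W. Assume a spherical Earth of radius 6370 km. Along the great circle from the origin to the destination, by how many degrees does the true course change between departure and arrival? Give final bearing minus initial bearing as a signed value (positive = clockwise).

-61.6°

Initial bearing θ₁ = atan2(sin Δλ cos φ₂, cos φ₁ sin φ₂ − sin φ₁ cos φ₂ cos Δλ) = 93.39°
Final bearing θ₂ = (initial bearing from the destination back to the start) + 180° = 31.78°
Δθ = θ₂ − θ₁ = -61.6°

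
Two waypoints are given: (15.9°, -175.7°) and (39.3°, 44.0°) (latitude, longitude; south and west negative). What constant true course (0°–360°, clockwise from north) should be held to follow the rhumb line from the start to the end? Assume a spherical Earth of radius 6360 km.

280.8°

Meridional parts: M(φ₁)=+0.2811, M(φ₂)=+0.7470 → ΔM = +0.4659;  Δλ = -2.4487 rad
tan C = Δλ / ΔM = -5.2558 → C = 280.77°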